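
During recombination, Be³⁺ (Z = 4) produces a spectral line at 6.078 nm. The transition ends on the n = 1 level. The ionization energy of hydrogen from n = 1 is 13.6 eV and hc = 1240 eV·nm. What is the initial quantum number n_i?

n_i = 4

The photon energy is ΔE = hc/λ = 1240 / 6.078 = 204.0 eV.
With Z = 4, ΔE = 217.6 × (1/n_f² − 1/n_i²), so 1/n_f² − 1/n_i² = 0.9376.
With n_f = 1: 1/n_i² = 1/1 − 0.9376 = 0.06243, so n_i ≈ 4.00.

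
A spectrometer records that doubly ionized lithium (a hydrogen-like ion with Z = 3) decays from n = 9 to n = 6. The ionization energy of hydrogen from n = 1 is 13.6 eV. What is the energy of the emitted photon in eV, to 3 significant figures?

1.89 eV

The Bohr energies scale as Z², so for Z = 3: E_n = −122.4/n² eV.
E_9 = −122.4/81 = −1.511 eV and E_6 = −122.4/36 = −3.400 eV.
The photon energy is |E_9 − E_6| = 1.89 eV.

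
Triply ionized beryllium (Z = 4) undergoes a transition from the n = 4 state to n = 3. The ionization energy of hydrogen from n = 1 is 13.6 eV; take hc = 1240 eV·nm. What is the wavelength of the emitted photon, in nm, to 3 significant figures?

For Z = 4 the level energies scale as Z², so the effective Rydberg energy is 13.6 × 16 = 217.6 eV.
ΔE = 217.6 × (1/3² − 1/4²) = 217.6 × 0.04861 = 10.58 eV.
λ = hc/ΔE = 1240 / 10.58 = 117 nm.

117 nm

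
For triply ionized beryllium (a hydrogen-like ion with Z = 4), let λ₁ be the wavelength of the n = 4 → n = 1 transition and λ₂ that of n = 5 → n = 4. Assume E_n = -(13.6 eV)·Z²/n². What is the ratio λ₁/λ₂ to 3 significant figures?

λ ∝ 1/ΔE ∝ 1/(1/n_f² − 1/n_i²), and the Z² and hc factors cancel in the ratio.
λ₁/λ₂ = (1/4² − 1/5²)/(1/1² − 1/4²) = 0.02250/0.9375 = 0.0240.

0.0240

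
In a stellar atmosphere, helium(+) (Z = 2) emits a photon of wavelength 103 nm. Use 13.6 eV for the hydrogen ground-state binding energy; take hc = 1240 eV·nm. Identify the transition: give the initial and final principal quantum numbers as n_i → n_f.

n_i = 6, n_f = 2

The photon energy is ΔE = hc/λ = 1240 / 103 = 12.04 eV.
With Z = 2, ΔE = 54.40 × (1/n_f² − 1/n_i²), so 1/n_f² − 1/n_i² = 0.2213.
Trying n_f = 2 gives 1/n_i² = 0.02870, i.e. n_i ≈ 6; this pair matches.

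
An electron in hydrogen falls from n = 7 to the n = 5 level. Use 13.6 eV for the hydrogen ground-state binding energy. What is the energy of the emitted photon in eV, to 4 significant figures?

E_7 = −13.60/49 = −0.2776 eV and E_5 = −13.60/25 = −0.5440 eV.
The photon energy is |E_7 − E_5| = 0.2664 eV.

0.2664 eV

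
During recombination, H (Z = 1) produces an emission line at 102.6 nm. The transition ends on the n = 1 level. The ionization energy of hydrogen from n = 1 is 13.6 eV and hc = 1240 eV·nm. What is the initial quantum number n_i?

n_i = 3

The photon energy is ΔE = hc/λ = 1240 / 102.6 = 12.09 eV.
With Z = 1, ΔE = 13.60 × (1/n_f² − 1/n_i²), so 1/n_f² − 1/n_i² = 0.8887.
With n_f = 1: 1/n_i² = 1/1 − 0.8887 = 0.1113, so n_i ≈ 3.00.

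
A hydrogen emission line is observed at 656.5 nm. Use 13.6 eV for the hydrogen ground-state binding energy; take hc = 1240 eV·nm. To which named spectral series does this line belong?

ΔE = 1240/656.5 = 1.889 eV.
This matches 13.6 × (1/2² − 1/3²), so n_f = 2: the Balmer series.

Balmer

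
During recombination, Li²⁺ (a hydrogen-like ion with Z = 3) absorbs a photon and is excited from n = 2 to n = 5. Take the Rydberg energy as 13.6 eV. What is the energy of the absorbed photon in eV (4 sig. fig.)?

The Bohr energies scale as Z², so for Z = 3: E_n = −122.4/n² eV.
E_5 = −122.4/25 = −4.896 eV and E_2 = −122.4/4 = −30.60 eV.
The photon energy is |E_5 − E_2| = 25.70 eV.

25.70 eV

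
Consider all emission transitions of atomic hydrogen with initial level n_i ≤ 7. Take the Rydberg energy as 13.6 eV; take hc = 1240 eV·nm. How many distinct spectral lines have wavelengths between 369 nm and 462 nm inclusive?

Enumerate all n_i → n_f pairs with 1 ≤ n_f < n_i ≤ 7 and compute λ = 1240 / [13.6·1·(1/n_f² − 1/n_i²)].
Lines falling in [369, 462] nm: 7→2 (397.1 nm), 6→2 (410.3 nm), 5→2 (434.2 nm).

3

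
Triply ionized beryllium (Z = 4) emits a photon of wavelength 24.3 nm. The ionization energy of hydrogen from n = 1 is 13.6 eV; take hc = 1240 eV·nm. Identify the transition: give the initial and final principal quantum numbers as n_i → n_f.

n_i = 8, n_f = 2

The photon energy is ΔE = hc/λ = 1240 / 24.3 = 51.03 eV.
With Z = 4, ΔE = 217.6 × (1/n_f² − 1/n_i²), so 1/n_f² − 1/n_i² = 0.2345.
Trying n_f = 2 gives 1/n_i² = 0.01549, i.e. n_i ≈ 8; this pair matches.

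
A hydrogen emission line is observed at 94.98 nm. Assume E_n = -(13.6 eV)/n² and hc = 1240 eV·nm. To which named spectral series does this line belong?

Lyman

ΔE = 1240/94.98 = 13.06 eV.
This matches 13.6 × (1/1² − 1/5²), so n_f = 1: the Lyman series.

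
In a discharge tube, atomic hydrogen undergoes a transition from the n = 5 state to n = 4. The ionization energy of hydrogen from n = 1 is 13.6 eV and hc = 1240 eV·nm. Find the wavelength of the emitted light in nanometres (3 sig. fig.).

4050 nm

ΔE = 13.60 × (1/4² − 1/5²) = 13.60 × 0.02250 = 0.3060 eV.
λ = hc/ΔE = 1240 / 0.3060 = 4050 nm.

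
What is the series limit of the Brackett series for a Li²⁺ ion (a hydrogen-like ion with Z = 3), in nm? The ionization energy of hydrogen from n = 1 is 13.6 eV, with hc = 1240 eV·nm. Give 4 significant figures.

162.1 nm

The Brackett series has lower level n_f = 4; the series limit corresponds to n_i → ∞.
ΔE_max = 13.6 × 9 / 4² = 7.650 eV.
λ_min = 1240 / 7.650 = 162.1 nm.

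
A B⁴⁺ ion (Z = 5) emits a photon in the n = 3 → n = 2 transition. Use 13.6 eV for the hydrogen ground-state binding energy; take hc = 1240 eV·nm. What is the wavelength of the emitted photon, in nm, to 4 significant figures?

For Z = 5 the level energies scale as Z², so the effective Rydberg energy is 13.6 × 25 = 340.0 eV.
ΔE = 340.0 × (1/2² − 1/3²) = 340.0 × 0.1389 = 47.22 eV.
λ = hc/ΔE = 1240 / 47.22 = 26.26 nm.

26.26 nm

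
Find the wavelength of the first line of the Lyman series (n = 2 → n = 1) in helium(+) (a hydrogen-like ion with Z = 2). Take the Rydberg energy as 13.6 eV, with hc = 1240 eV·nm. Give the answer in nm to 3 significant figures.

The Lyman series terminates on n_f = 1; the first line has n_i = 1+1 = 2.
ΔE = 54.40 × (1/1² − 1/2²) = 40.80 eV.
λ = 1240 / 40.80 = 30.4 nm.

30.4 nm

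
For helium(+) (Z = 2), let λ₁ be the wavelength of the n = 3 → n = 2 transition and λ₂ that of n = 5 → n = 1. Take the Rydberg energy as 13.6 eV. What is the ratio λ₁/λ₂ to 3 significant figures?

λ ∝ 1/ΔE ∝ 1/(1/n_f² − 1/n_i²), and the Z² and hc factors cancel in the ratio.
λ₁/λ₂ = (1/1² − 1/5²)/(1/2² − 1/3²) = 0.9600/0.1389 = 6.91.

6.91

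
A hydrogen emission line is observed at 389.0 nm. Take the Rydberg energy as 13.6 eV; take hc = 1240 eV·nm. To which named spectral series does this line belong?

Balmer

ΔE = 1240/389.0 = 3.188 eV.
This matches 13.6 × (1/2² − 1/8²), so n_f = 2: the Balmer series.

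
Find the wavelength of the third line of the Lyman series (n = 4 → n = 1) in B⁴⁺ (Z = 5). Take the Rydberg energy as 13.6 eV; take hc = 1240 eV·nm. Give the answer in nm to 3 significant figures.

3.89 nm

The Lyman series terminates on n_f = 1; the third line has n_i = 1+3 = 4.
ΔE = 340.0 × (1/1² − 1/4²) = 318.8 eV.
λ = 1240 / 318.8 = 3.89 nm.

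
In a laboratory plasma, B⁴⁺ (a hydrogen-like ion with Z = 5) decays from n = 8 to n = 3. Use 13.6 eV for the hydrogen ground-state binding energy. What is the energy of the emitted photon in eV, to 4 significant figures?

The Bohr energies scale as Z², so for Z = 5: E_n = −340.0/n² eV.
E_8 = −340.0/64 = −5.313 eV and E_3 = −340.0/9 = −37.78 eV.
The photon energy is |E_8 − E_3| = 32.47 eV.

32.47 eV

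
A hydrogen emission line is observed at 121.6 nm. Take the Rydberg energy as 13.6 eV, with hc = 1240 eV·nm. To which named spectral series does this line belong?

ΔE = 1240/121.6 = 10.20 eV.
This matches 13.6 × (1/1² − 1/2²), so n_f = 1: the Lyman series.

Lyman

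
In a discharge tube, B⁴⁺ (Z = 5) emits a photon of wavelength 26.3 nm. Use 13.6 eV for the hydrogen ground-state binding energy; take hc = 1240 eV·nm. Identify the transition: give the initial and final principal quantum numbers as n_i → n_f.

The photon energy is ΔE = hc/λ = 1240 / 26.3 = 47.15 eV.
With Z = 5, ΔE = 340.0 × (1/n_f² − 1/n_i²), so 1/n_f² − 1/n_i² = 0.1387.
Trying n_f = 2 gives 1/n_i² = 0.1113, i.e. n_i ≈ 3; this pair matches.

n_i = 3, n_f = 2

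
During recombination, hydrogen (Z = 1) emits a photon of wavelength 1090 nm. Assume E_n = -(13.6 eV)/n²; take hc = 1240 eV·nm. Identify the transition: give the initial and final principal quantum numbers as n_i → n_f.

n_i = 6, n_f = 3

The photon energy is ΔE = hc/λ = 1240 / 1090 = 1.138 eV.
With Z = 1, ΔE = 13.60 × (1/n_f² − 1/n_i²), so 1/n_f² − 1/n_i² = 0.08365.
Trying n_f = 3 gives 1/n_i² = 0.02746, i.e. n_i ≈ 6; this pair matches.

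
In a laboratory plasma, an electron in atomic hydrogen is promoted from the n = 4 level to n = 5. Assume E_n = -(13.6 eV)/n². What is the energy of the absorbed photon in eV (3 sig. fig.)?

0.306 eV

E_5 = −13.60/25 = −0.5440 eV and E_4 = −13.60/16 = −0.8500 eV.
The photon energy is |E_5 − E_4| = 0.306 eV.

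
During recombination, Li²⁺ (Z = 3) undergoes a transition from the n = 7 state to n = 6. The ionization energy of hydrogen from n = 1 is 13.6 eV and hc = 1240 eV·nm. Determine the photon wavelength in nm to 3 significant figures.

1370 nm

For Z = 3 the level energies scale as Z², so the effective Rydberg energy is 13.6 × 9 = 122.4 eV.
ΔE = 122.4 × (1/6² − 1/7²) = 122.4 × 0.007370 = 0.9020 eV.
λ = hc/ΔE = 1240 / 0.9020 = 1370 nm.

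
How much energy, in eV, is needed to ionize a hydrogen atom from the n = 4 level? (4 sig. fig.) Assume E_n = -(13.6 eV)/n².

0.8500 eV

E_4 = −13.60/16 = −0.8500 eV, so ionization (to E = 0) requires 0.8500 eV.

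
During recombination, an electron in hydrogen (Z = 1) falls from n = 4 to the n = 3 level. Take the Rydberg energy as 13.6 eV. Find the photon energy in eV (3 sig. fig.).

0.661 eV

E_4 = −13.60/16 = −0.8500 eV and E_3 = −13.60/9 = −1.511 eV.
The photon energy is |E_4 − E_3| = 0.661 eV.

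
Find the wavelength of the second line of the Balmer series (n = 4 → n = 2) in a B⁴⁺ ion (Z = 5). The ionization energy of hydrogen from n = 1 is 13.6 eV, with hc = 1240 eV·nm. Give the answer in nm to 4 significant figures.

The Balmer series terminates on n_f = 2; the second line has n_i = 2+2 = 4.
ΔE = 340.0 × (1/2² − 1/4²) = 63.75 eV.
λ = 1240 / 63.75 = 19.45 nm.

19.45 nm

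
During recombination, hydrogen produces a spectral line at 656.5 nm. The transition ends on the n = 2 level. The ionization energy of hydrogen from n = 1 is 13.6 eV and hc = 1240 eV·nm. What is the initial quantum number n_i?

n_i = 3

The photon energy is ΔE = hc/λ = 1240 / 656.5 = 1.889 eV.
With Z = 1, ΔE = 13.60 × (1/n_f² − 1/n_i²), so 1/n_f² − 1/n_i² = 0.1389.
With n_f = 2: 1/n_i² = 1/4 − 0.1389 = 0.1111, so n_i ≈ 3.00.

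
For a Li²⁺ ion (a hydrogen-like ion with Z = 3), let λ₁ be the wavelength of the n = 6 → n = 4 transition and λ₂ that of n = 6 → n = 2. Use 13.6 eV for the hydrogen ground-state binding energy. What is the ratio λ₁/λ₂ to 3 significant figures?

6.40

λ ∝ 1/ΔE ∝ 1/(1/n_f² − 1/n_i²), and the Z² and hc factors cancel in the ratio.
λ₁/λ₂ = (1/2² − 1/6²)/(1/4² − 1/6²) = 0.2222/0.03472 = 6.40.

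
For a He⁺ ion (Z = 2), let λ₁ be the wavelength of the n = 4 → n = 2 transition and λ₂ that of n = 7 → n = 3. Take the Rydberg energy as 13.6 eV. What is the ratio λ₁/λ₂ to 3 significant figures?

0.484

λ ∝ 1/ΔE ∝ 1/(1/n_f² − 1/n_i²), and the Z² and hc factors cancel in the ratio.
λ₁/λ₂ = (1/3² − 1/7²)/(1/2² − 1/4²) = 0.09070/0.1875 = 0.484.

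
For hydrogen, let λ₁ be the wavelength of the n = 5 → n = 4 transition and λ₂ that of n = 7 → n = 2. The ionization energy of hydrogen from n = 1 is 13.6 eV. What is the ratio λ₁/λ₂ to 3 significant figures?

10.2

λ ∝ 1/ΔE ∝ 1/(1/n_f² − 1/n_i²), and the Z² and hc factors cancel in the ratio.
λ₁/λ₂ = (1/2² − 1/7²)/(1/4² − 1/5²) = 0.2296/0.02250 = 10.2.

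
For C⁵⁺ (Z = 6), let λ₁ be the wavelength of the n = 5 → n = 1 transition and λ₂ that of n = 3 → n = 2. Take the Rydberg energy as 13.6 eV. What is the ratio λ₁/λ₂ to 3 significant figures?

λ ∝ 1/ΔE ∝ 1/(1/n_f² − 1/n_i²), and the Z² and hc factors cancel in the ratio.
λ₁/λ₂ = (1/2² − 1/3²)/(1/1² − 1/5²) = 0.1389/0.9600 = 0.145.

0.145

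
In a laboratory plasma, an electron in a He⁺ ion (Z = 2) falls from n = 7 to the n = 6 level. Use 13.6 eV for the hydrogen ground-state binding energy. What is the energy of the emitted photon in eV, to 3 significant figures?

The Bohr energies scale as Z², so for Z = 2: E_n = −54.40/n² eV.
E_7 = −54.40/49 = −1.110 eV and E_6 = −54.40/36 = −1.511 eV.
The photon energy is |E_7 − E_6| = 0.401 eV.

0.401 eV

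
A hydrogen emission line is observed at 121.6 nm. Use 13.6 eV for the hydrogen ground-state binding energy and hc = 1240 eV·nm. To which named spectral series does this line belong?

ΔE = 1240/121.6 = 10.20 eV.
This matches 13.6 × (1/1² − 1/2²), so n_f = 1: the Lyman series.

Lyman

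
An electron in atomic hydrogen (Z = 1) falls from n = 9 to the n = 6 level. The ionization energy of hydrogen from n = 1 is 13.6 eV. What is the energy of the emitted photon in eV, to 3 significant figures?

E_9 = −13.60/81 = −0.1679 eV and E_6 = −13.60/36 = −0.3778 eV.
The photon energy is |E_9 − E_6| = 0.210 eV.

0.210 eV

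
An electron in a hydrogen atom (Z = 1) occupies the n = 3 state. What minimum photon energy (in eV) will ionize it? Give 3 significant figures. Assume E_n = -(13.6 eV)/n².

1.51 eV

E_3 = −13.60/9 = −1.51 eV, so ionization (to E = 0) requires 1.51 eV.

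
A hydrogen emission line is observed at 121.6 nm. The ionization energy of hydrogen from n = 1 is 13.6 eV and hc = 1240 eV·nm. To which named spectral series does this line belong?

ΔE = 1240/121.6 = 10.20 eV.
This matches 13.6 × (1/1² − 1/2²), so n_f = 1: the Lyman series.

Lyman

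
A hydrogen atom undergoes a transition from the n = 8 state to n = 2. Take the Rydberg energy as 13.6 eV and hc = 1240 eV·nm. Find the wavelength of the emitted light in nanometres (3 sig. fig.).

389 nm

ΔE = 13.60 × (1/2² − 1/8²) = 13.60 × 0.2344 = 3.188 eV.
λ = hc/ΔE = 1240 / 3.188 = 389 nm.
This line belongs to the Balmer series.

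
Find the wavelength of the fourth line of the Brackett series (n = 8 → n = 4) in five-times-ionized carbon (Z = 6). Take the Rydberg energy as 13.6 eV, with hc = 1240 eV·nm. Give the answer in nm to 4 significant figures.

54.03 nm

The Brackett series terminates on n_f = 4; the fourth line has n_i = 4+4 = 8.
ΔE = 489.6 × (1/4² − 1/8²) = 22.95 eV.
λ = 1240 / 22.95 = 54.03 nm.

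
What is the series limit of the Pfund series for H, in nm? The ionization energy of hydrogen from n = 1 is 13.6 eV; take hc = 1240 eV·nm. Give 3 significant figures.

The Pfund series has lower level n_f = 5; the series limit corresponds to n_i → ∞.
ΔE_max = 13.6 × 1 / 5² = 0.5440 eV.
λ_min = 1240 / 0.5440 = 2280 nm.

2280 nm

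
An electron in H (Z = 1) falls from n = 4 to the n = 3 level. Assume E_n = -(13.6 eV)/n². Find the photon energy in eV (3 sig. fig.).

0.661 eV

E_4 = −13.60/16 = −0.8500 eV and E_3 = −13.60/9 = −1.511 eV.
The photon energy is |E_4 − E_3| = 0.661 eV.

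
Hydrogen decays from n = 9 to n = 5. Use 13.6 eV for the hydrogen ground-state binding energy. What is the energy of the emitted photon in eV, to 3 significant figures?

0.376 eV

E_9 = −13.60/81 = −0.1679 eV and E_5 = −13.60/25 = −0.5440 eV.
The photon energy is |E_9 − E_5| = 0.376 eV.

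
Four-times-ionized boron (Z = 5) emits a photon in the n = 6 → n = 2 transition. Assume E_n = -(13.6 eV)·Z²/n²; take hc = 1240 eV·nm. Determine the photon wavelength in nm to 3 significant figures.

For Z = 5 the level energies scale as Z², so the effective Rydberg energy is 13.6 × 25 = 340.0 eV.
ΔE = 340.0 × (1/2² − 1/6²) = 340.0 × 0.2222 = 75.56 eV.
λ = hc/ΔE = 1240 / 75.56 = 16.4 nm.

16.4 nm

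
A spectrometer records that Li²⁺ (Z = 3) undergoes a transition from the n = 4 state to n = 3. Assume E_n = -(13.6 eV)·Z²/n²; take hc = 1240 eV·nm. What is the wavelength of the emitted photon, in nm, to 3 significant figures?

208 nm

For Z = 3 the level energies scale as Z², so the effective Rydberg energy is 13.6 × 9 = 122.4 eV.
ΔE = 122.4 × (1/3² − 1/4²) = 122.4 × 0.04861 = 5.950 eV.
λ = hc/ΔE = 1240 / 5.950 = 208 nm.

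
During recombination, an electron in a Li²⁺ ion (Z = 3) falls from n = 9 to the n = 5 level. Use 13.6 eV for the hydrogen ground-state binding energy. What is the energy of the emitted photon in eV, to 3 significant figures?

3.38 eV

The Bohr energies scale as Z², so for Z = 3: E_n = −122.4/n² eV.
E_9 = −122.4/81 = −1.511 eV and E_5 = −122.4/25 = −4.896 eV.
The photon energy is |E_9 − E_5| = 3.38 eV.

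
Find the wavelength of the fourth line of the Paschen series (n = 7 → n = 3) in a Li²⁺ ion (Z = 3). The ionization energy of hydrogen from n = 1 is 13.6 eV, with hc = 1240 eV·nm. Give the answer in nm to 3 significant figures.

112 nm

The Paschen series terminates on n_f = 3; the fourth line has n_i = 3+4 = 7.
ΔE = 122.4 × (1/3² − 1/7²) = 11.10 eV.
λ = 1240 / 11.10 = 112 nm.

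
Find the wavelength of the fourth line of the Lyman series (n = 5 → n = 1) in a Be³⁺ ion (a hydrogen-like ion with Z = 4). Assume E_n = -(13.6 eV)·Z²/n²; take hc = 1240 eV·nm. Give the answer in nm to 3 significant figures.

The Lyman series terminates on n_f = 1; the fourth line has n_i = 1+4 = 5.
ΔE = 217.6 × (1/1² − 1/5²) = 208.9 eV.
λ = 1240 / 208.9 = 5.94 nm.

5.94 nm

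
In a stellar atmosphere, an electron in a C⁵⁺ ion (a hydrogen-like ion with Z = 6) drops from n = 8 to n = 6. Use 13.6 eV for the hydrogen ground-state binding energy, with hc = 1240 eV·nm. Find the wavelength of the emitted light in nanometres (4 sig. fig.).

208.4 nm

For Z = 6 the level energies scale as Z², so the effective Rydberg energy is 13.6 × 36 = 489.6 eV.
ΔE = 489.6 × (1/6² − 1/8²) = 489.6 × 0.01215 = 5.950 eV.
λ = hc/ΔE = 1240 / 5.950 = 208.4 nm.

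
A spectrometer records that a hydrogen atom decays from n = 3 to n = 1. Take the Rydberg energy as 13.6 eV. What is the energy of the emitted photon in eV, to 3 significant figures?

E_3 = −13.60/9 = −1.511 eV and E_1 = −13.60/1 = −13.60 eV.
The photon energy is |E_3 − E_1| = 12.1 eV.

12.1 eV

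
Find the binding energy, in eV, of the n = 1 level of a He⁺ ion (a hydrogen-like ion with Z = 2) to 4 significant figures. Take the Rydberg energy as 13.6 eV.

54.40 eV

E_n = −13.6 Z²/n² = −54.40/n² eV for Z = 2.
E_1 = −54.40/1 = −54.40 eV, so ionization (to E = 0) requires 54.40 eV.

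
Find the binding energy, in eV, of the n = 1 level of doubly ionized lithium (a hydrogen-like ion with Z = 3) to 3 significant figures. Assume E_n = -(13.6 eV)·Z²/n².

122 eV

E_n = −13.6 Z²/n² = −122.4/n² eV for Z = 3.
E_1 = −122.4/1 = −122 eV, so ionization (to E = 0) requires 122 eV.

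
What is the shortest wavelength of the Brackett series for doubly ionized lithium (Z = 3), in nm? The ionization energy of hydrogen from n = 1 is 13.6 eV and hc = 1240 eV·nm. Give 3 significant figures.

162 nm

The Brackett series has lower level n_f = 4; the series limit corresponds to n_i → ∞.
ΔE_max = 13.6 × 9 / 4² = 7.650 eV.
λ_min = 1240 / 7.650 = 162 nm.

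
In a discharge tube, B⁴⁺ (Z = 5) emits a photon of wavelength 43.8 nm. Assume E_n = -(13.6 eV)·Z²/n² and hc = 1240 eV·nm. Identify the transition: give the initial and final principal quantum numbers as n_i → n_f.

The photon energy is ΔE = hc/λ = 1240 / 43.8 = 28.31 eV.
With Z = 5, ΔE = 340.0 × (1/n_f² − 1/n_i²), so 1/n_f² − 1/n_i² = 0.08327.
Trying n_f = 3 gives 1/n_i² = 0.02784, i.e. n_i ≈ 6; this pair matches.

n_i = 6, n_f = 3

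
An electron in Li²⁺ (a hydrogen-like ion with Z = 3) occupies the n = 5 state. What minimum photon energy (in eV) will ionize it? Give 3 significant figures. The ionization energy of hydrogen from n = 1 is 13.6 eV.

4.90 eV

E_n = −13.6 Z²/n² = −122.4/n² eV for Z = 3.
E_5 = −122.4/25 = −4.90 eV, so ionization (to E = 0) requires 4.90 eV.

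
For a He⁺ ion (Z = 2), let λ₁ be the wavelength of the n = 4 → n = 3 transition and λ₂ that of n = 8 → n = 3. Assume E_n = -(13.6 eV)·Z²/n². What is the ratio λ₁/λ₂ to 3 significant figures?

λ ∝ 1/ΔE ∝ 1/(1/n_f² − 1/n_i²), and the Z² and hc factors cancel in the ratio.
λ₁/λ₂ = (1/3² − 1/8²)/(1/3² − 1/4²) = 0.09549/0.04861 = 1.96.

1.96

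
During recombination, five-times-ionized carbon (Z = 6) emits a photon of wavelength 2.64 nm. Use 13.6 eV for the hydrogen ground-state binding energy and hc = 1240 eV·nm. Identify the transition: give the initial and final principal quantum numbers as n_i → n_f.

The photon energy is ΔE = hc/λ = 1240 / 2.64 = 469.7 eV.
With Z = 6, ΔE = 489.6 × (1/n_f² − 1/n_i²), so 1/n_f² − 1/n_i² = 0.9593.
Trying n_f = 1 gives 1/n_i² = 0.04065, i.e. n_i ≈ 5; this pair matches.

n_i = 5, n_f = 1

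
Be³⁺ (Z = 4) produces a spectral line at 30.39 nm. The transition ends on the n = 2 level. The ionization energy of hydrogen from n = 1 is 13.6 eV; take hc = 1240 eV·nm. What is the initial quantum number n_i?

The photon energy is ΔE = hc/λ = 1240 / 30.39 = 40.80 eV.
With Z = 4, ΔE = 217.6 × (1/n_f² − 1/n_i²), so 1/n_f² − 1/n_i² = 0.1875.
With n_f = 2: 1/n_i² = 1/4 − 0.1875 = 0.06249, so n_i ≈ 4.00.

n_i = 4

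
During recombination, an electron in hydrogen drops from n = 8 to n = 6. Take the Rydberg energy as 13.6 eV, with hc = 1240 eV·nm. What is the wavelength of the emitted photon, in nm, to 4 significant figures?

7503 nm

ΔE = 13.60 × (1/6² − 1/8²) = 13.60 × 0.01215 = 0.1653 eV.
λ = hc/ΔE = 1240 / 0.1653 = 7503 nm.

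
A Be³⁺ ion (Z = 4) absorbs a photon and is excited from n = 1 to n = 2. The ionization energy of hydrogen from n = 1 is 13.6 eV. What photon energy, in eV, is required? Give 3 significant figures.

The Bohr energies scale as Z², so for Z = 4: E_n = −217.6/n² eV.
E_2 = −217.6/4 = −54.40 eV and E_1 = −217.6/1 = −217.6 eV.
The photon energy is |E_2 − E_1| = 163 eV.

163 eV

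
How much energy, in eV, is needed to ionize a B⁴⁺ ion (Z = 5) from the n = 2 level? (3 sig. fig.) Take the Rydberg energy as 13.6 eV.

E_n = −13.6 Z²/n² = −340.0/n² eV for Z = 5.
E_2 = −340.0/4 = −85.0 eV, so ionization (to E = 0) requires 85.0 eV.

85.0 eV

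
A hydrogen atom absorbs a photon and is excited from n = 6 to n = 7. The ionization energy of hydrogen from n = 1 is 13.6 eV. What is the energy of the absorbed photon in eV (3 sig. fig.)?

E_7 = −13.60/49 = −0.2776 eV and E_6 = −13.60/36 = −0.3778 eV.
The photon energy is |E_7 − E_6| = 0.100 eV.

0.100 eV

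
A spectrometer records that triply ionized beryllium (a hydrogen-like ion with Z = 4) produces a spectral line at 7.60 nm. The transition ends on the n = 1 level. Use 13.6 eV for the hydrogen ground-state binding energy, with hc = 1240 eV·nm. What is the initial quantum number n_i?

n_i = 2

The photon energy is ΔE = hc/λ = 1240 / 7.60 = 163.2 eV.
With Z = 4, ΔE = 217.6 × (1/n_f² − 1/n_i²), so 1/n_f² − 1/n_i² = 0.7498.
With n_f = 1: 1/n_i² = 1/1 − 0.7498 = 0.2502, so n_i ≈ 2.00.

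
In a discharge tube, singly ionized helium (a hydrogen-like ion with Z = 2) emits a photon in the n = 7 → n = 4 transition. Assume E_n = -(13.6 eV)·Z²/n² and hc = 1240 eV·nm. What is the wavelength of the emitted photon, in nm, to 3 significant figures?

For Z = 2 the level energies scale as Z², so the effective Rydberg energy is 13.6 × 4 = 54.40 eV.
ΔE = 54.40 × (1/4² − 1/7²) = 54.40 × 0.04209 = 2.290 eV.
λ = hc/ΔE = 1240 / 2.290 = 542 nm.

542 nm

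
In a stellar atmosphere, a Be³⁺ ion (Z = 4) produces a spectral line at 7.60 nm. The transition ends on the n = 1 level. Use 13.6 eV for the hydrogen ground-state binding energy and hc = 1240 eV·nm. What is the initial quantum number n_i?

n_i = 2

The photon energy is ΔE = hc/λ = 1240 / 7.60 = 163.2 eV.
With Z = 4, ΔE = 217.6 × (1/n_f² − 1/n_i²), so 1/n_f² − 1/n_i² = 0.7498.
With n_f = 1: 1/n_i² = 1/1 − 0.7498 = 0.2502, so n_i ≈ 2.00.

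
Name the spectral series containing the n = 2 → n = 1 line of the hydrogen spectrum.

Lyman

The series is set by the lower level: n_f = 1 is the Lyman series.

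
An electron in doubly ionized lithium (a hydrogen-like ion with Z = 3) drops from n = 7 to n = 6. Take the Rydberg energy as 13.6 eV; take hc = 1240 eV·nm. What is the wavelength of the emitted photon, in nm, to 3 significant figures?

1370 nm

For Z = 3 the level energies scale as Z², so the effective Rydberg energy is 13.6 × 9 = 122.4 eV.
ΔE = 122.4 × (1/6² − 1/7²) = 122.4 × 0.007370 = 0.9020 eV.
λ = hc/ΔE = 1240 / 0.9020 = 1370 nm.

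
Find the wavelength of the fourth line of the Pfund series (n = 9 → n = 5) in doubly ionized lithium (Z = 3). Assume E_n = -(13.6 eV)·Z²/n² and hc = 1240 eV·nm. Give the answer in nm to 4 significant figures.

366.3 nm

The Pfund series terminates on n_f = 5; the fourth line has n_i = 5+4 = 9.
ΔE = 122.4 × (1/5² − 1/9²) = 3.385 eV.
λ = 1240 / 3.385 = 366.3 nm.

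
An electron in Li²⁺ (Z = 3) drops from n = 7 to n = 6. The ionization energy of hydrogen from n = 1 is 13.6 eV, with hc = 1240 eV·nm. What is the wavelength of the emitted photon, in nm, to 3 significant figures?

For Z = 3 the level energies scale as Z², so the effective Rydberg energy is 13.6 × 9 = 122.4 eV.
ΔE = 122.4 × (1/6² − 1/7²) = 122.4 × 0.007370 = 0.9020 eV.
λ = hc/ΔE = 1240 / 0.9020 = 1370 nm.

1370 nm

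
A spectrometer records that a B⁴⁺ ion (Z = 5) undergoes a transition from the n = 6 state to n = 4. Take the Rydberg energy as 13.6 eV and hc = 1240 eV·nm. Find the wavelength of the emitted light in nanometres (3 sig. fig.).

105 nm

For Z = 5 the level energies scale as Z², so the effective Rydberg energy is 13.6 × 25 = 340.0 eV.
ΔE = 340.0 × (1/4² − 1/6²) = 340.0 × 0.03472 = 11.81 eV.
λ = hc/ΔE = 1240 / 11.81 = 105 nm.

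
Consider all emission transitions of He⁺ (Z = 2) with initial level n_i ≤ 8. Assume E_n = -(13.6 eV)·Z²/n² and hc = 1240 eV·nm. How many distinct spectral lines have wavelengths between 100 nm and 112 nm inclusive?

2

Enumerate all n_i → n_f pairs with 1 ≤ n_f < n_i ≤ 8 and compute λ = 1240 / [13.6·4·(1/n_f² − 1/n_i²)].
Lines falling in [100, 112] nm: 6→2 (102.6 nm), 5→2 (108.5 nm).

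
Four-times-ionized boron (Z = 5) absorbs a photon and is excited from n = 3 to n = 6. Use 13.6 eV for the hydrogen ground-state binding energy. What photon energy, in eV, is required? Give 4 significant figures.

The Bohr energies scale as Z², so for Z = 5: E_n = −340.0/n² eV.
E_6 = −340.0/36 = −9.444 eV and E_3 = −340.0/9 = −37.78 eV.
The photon energy is |E_6 − E_3| = 28.33 eV.

28.33 eV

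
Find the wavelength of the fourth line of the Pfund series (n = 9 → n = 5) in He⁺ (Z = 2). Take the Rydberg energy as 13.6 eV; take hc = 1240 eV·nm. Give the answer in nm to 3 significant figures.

824 nm

The Pfund series terminates on n_f = 5; the fourth line has n_i = 5+4 = 9.
ΔE = 54.40 × (1/5² − 1/9²) = 1.504 eV.
λ = 1240 / 1.504 = 824 nm.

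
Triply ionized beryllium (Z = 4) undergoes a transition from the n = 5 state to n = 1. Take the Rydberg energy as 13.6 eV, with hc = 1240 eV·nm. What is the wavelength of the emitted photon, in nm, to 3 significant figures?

5.94 nm

For Z = 4 the level energies scale as Z², so the effective Rydberg energy is 13.6 × 16 = 217.6 eV.
ΔE = 217.6 × (1/1² − 1/5²) = 217.6 × 0.9600 = 208.9 eV.
λ = hc/ΔE = 1240 / 208.9 = 5.94 nm.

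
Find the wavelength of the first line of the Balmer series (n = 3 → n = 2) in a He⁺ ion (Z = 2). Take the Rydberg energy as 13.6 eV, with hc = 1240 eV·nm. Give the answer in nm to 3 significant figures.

164 nm

The Balmer series terminates on n_f = 2; the first line has n_i = 2+1 = 3.
ΔE = 54.40 × (1/2² − 1/3²) = 7.556 eV.
λ = 1240 / 7.556 = 164 nm.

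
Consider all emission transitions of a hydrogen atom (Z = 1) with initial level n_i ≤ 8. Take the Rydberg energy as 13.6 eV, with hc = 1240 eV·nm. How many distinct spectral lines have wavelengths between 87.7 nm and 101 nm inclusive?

Enumerate all n_i → n_f pairs with 1 ≤ n_f < n_i ≤ 8 and compute λ = 1240 / [13.6·1·(1/n_f² − 1/n_i²)].
Lines falling in [87.7, 101] nm: 8→1 (92.62 nm), 7→1 (93.08 nm), 6→1 (93.78 nm), 5→1 (94.98 nm), 4→1 (97.25 nm).

5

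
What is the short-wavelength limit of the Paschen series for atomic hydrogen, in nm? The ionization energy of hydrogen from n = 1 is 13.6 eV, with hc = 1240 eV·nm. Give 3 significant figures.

821 nm

The Paschen series has lower level n_f = 3; the series limit corresponds to n_i → ∞.
ΔE_max = 13.6 × 1 / 3² = 1.511 eV.
λ_min = 1240 / 1.511 = 821 nm.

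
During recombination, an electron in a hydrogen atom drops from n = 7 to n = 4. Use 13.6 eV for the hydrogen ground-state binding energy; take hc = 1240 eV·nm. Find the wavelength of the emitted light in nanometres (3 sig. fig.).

ΔE = 13.60 × (1/4² − 1/7²) = 13.60 × 0.04209 = 0.5724 eV.
λ = hc/ΔE = 1240 / 0.5724 = 2170 nm.

2170 nm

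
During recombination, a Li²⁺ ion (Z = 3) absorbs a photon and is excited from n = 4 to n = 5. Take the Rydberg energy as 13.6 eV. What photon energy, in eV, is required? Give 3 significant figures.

The Bohr energies scale as Z², so for Z = 3: E_n = −122.4/n² eV.
E_5 = −122.4/25 = −4.896 eV and E_4 = −122.4/16 = −7.650 eV.
The photon energy is |E_5 − E_4| = 2.75 eV.

2.75 eV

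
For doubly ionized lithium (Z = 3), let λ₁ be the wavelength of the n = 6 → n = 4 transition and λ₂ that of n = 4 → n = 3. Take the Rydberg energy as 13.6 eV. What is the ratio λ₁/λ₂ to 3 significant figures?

λ ∝ 1/ΔE ∝ 1/(1/n_f² − 1/n_i²), and the Z² and hc factors cancel in the ratio.
λ₁/λ₂ = (1/3² − 1/4²)/(1/4² − 1/6²) = 0.04861/0.03472 = 1.40.

1.40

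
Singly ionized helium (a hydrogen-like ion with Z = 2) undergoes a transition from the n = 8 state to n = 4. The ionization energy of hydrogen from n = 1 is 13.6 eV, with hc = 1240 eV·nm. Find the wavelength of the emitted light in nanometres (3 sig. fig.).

486 nm

For Z = 2 the level energies scale as Z², so the effective Rydberg energy is 13.6 × 4 = 54.40 eV.
ΔE = 54.40 × (1/4² − 1/8²) = 54.40 × 0.04688 = 2.550 eV.
λ = hc/ΔE = 1240 / 2.550 = 486 nm.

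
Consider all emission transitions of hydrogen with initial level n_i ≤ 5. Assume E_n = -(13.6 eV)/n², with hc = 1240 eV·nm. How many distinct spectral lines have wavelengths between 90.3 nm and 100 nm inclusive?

2

Enumerate all n_i → n_f pairs with 1 ≤ n_f < n_i ≤ 5 and compute λ = 1240 / [13.6·1·(1/n_f² − 1/n_i²)].
Lines falling in [90.3, 100] nm: 5→1 (94.98 nm), 4→1 (97.25 nm).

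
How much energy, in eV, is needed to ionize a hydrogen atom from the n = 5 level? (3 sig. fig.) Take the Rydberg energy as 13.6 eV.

0.544 eV

E_5 = −13.60/25 = −0.544 eV, so ionization (to E = 0) requires 0.544 eV.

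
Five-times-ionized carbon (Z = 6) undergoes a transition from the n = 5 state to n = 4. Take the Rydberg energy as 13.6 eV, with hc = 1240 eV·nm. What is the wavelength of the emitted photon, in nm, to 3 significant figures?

113 nm

For Z = 6 the level energies scale as Z², so the effective Rydberg energy is 13.6 × 36 = 489.6 eV.
ΔE = 489.6 × (1/4² − 1/5²) = 489.6 × 0.02250 = 11.02 eV.
λ = hc/ΔE = 1240 / 11.02 = 113 nm.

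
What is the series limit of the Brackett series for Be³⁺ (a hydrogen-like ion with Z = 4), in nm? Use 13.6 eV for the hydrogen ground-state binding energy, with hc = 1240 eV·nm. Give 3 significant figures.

91.2 nm

The Brackett series has lower level n_f = 4; the series limit corresponds to n_i → ∞.
ΔE_max = 13.6 × 16 / 4² = 13.60 eV.
λ_min = 1240 / 13.60 = 91.2 nm.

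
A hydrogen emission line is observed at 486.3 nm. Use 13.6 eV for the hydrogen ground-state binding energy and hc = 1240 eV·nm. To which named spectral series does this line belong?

Balmer

ΔE = 1240/486.3 = 2.550 eV.
This matches 13.6 × (1/2² − 1/4²), so n_f = 2: the Balmer series.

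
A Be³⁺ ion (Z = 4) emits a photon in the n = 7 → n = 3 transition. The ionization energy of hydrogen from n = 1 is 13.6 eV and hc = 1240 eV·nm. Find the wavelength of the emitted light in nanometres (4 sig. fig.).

For Z = 4 the level energies scale as Z², so the effective Rydberg energy is 13.6 × 16 = 217.6 eV.
ΔE = 217.6 × (1/3² − 1/7²) = 217.6 × 0.09070 = 19.74 eV.
λ = hc/ΔE = 1240 / 19.74 = 62.83 nm.

62.83 nm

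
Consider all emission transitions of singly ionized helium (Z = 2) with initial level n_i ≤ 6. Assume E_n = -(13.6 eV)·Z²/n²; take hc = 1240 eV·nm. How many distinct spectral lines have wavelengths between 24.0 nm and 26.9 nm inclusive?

Enumerate all n_i → n_f pairs with 1 ≤ n_f < n_i ≤ 6 and compute λ = 1240 / [13.6·4·(1/n_f² − 1/n_i²)].
Lines falling in [24.0, 26.9] nm: 4→1 (24.31 nm), 3→1 (25.64 nm).

2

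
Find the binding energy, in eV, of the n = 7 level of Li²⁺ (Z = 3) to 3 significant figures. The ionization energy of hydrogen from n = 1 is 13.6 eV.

2.50 eV

E_n = −13.6 Z²/n² = −122.4/n² eV for Z = 3.
E_7 = −122.4/49 = −2.50 eV, so ionization (to E = 0) requires 2.50 eV.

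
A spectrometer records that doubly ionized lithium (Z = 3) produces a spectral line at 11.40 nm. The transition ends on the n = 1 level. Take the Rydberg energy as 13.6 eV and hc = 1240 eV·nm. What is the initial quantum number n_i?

The photon energy is ΔE = hc/λ = 1240 / 11.40 = 108.8 eV.
With Z = 3, ΔE = 122.4 × (1/n_f² − 1/n_i²), so 1/n_f² − 1/n_i² = 0.8887.
With n_f = 1: 1/n_i² = 1/1 − 0.8887 = 0.1113, so n_i ≈ 3.00.

n_i = 3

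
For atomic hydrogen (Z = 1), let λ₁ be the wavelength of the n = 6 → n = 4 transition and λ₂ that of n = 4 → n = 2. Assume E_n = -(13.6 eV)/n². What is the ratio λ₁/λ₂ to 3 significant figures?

5.40

λ ∝ 1/ΔE ∝ 1/(1/n_f² − 1/n_i²), and the Z² and hc factors cancel in the ratio.
λ₁/λ₂ = (1/2² − 1/4²)/(1/4² − 1/6²) = 0.1875/0.03472 = 5.40.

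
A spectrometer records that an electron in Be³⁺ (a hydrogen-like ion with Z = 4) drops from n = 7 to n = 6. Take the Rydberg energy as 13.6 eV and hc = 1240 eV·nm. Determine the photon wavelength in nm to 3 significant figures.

773 nm

For Z = 4 the level energies scale as Z², so the effective Rydberg energy is 13.6 × 16 = 217.6 eV.
ΔE = 217.6 × (1/6² − 1/7²) = 217.6 × 0.007370 = 1.604 eV.
λ = hc/ΔE = 1240 / 1.604 = 773 nm.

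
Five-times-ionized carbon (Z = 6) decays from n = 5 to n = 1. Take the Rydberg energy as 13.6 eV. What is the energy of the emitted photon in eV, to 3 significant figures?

470 eV

The Bohr energies scale as Z², so for Z = 6: E_n = −489.6/n² eV.
E_5 = −489.6/25 = −19.58 eV and E_1 = −489.6/1 = −489.6 eV.
The photon energy is |E_5 − E_1| = 470 eV.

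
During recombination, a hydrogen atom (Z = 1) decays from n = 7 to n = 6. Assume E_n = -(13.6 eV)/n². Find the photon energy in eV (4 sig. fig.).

E_7 = −13.60/49 = −0.2776 eV and E_6 = −13.60/36 = −0.3778 eV.
The photon energy is |E_7 − E_6| = 0.1002 eV.

0.1002 eV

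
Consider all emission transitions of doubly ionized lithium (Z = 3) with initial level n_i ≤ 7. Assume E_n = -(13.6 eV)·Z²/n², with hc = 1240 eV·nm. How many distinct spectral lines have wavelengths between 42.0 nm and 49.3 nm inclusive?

3

Enumerate all n_i → n_f pairs with 1 ≤ n_f < n_i ≤ 7 and compute λ = 1240 / [13.6·9·(1/n_f² − 1/n_i²)].
Lines falling in [42.0, 49.3] nm: 7→2 (44.12 nm), 6→2 (45.59 nm), 5→2 (48.24 nm).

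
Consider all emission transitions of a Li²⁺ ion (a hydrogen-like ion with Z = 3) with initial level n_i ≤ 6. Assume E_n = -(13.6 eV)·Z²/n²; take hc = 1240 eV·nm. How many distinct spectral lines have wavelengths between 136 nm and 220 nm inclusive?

Enumerate all n_i → n_f pairs with 1 ≤ n_f < n_i ≤ 6 and compute λ = 1240 / [13.6·9·(1/n_f² − 1/n_i²)].
Lines falling in [136, 220] nm: 5→3 (142.5 nm), 4→3 (208.4 nm).

2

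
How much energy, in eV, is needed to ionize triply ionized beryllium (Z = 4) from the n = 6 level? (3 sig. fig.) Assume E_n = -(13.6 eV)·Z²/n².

6.04 eV

E_n = −13.6 Z²/n² = −217.6/n² eV for Z = 4.
E_6 = −217.6/36 = −6.04 eV, so ionization (to E = 0) requires 6.04 eV.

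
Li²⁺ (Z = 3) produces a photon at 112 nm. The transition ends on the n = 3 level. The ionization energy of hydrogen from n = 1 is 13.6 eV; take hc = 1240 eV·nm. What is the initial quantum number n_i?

The photon energy is ΔE = hc/λ = 1240 / 112 = 11.07 eV.
With Z = 3, ΔE = 122.4 × (1/n_f² − 1/n_i²), so 1/n_f² − 1/n_i² = 0.09045.
With n_f = 3: 1/n_i² = 1/9 − 0.09045 = 0.02066, so n_i ≈ 6.96.

n_i = 7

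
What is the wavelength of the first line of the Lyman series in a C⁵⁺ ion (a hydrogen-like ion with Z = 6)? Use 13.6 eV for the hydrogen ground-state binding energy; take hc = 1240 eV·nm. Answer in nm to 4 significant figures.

The Lyman series terminates on n_f = 1; the first line has n_i = 1+1 = 2.
ΔE = 489.6 × (1/1² − 1/2²) = 367.2 eV.
λ = 1240 / 367.2 = 3.377 nm.

3.377 nm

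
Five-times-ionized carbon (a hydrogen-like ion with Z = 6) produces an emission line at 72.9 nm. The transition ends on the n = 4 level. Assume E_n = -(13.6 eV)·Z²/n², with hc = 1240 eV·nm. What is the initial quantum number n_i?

The photon energy is ΔE = hc/λ = 1240 / 72.9 = 17.01 eV.
With Z = 6, ΔE = 489.6 × (1/n_f² − 1/n_i²), so 1/n_f² − 1/n_i² = 0.03474.
With n_f = 4: 1/n_i² = 1/16 − 0.03474 = 0.02776, so n_i ≈ 6.00.

n_i = 6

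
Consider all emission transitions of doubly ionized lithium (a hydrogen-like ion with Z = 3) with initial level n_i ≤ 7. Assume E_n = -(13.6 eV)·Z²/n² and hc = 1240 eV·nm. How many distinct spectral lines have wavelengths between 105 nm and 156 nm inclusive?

3

Enumerate all n_i → n_f pairs with 1 ≤ n_f < n_i ≤ 7 and compute λ = 1240 / [13.6·9·(1/n_f² − 1/n_i²)].
Lines falling in [105, 156] nm: 7→3 (111.7 nm), 6→3 (121.6 nm), 5→3 (142.5 nm).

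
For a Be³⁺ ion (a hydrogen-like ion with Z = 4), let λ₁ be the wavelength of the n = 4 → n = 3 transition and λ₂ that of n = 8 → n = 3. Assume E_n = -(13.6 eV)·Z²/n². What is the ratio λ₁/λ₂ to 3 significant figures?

λ ∝ 1/ΔE ∝ 1/(1/n_f² − 1/n_i²), and the Z² and hc factors cancel in the ratio.
λ₁/λ₂ = (1/3² − 1/8²)/(1/3² − 1/4²) = 0.09549/0.04861 = 1.96.

1.96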